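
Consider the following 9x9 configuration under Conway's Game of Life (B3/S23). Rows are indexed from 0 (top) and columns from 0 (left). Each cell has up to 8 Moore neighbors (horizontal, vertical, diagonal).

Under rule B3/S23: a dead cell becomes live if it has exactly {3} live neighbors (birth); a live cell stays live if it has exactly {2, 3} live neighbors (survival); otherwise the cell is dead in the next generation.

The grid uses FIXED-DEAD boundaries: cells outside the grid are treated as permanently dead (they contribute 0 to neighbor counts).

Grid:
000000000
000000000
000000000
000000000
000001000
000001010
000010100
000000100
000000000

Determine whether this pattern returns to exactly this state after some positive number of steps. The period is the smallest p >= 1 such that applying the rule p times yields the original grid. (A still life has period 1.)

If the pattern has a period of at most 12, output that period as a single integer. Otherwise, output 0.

Simulating and comparing each generation to the original:
Gen 0 (original, given above): 6 live cells
Gen 1: 6 live cells, differs from original
Gen 2: 6 live cells, MATCHES original -> period = 2

Answer: 2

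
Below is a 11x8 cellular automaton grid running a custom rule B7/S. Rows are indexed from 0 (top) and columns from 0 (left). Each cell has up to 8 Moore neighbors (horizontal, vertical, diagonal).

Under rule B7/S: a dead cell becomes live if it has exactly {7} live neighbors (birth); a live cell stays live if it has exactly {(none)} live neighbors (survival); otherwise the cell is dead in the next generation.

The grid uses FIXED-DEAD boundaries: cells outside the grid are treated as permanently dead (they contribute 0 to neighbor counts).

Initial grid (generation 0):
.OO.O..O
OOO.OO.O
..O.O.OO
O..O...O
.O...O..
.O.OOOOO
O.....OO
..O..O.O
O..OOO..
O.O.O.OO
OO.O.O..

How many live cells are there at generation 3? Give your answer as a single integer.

Simulating step by step:
Generation 0 (given above): 44 live cells
Generation 1: 0 live cells
........
........
........
........
........
........
........
........
........
........
........
Generation 2: 0 live cells
........
........
........
........
........
........
........
........
........
........
........
Generation 3: 0 live cells
........
........
........
........
........
........
........
........
........
........
........
Population at generation 3: 0

Answer: 0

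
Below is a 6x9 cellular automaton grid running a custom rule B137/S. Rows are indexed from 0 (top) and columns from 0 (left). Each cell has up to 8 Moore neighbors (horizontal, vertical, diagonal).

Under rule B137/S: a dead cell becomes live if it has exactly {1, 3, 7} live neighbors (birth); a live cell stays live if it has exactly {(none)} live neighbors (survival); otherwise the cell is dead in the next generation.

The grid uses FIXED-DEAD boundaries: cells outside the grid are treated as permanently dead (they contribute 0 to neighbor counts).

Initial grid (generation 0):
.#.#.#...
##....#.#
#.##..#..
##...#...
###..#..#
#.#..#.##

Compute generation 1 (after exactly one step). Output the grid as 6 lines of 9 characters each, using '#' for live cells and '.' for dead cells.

Simulating step by step:
Generation 0 (given above): 24 live cells
Generation 1: 17 live cells
(generation 1 grid is the final answer)

Answer: #.#.....#
...###.#.
.....#.##
...##.#.#
....#..#.
......#..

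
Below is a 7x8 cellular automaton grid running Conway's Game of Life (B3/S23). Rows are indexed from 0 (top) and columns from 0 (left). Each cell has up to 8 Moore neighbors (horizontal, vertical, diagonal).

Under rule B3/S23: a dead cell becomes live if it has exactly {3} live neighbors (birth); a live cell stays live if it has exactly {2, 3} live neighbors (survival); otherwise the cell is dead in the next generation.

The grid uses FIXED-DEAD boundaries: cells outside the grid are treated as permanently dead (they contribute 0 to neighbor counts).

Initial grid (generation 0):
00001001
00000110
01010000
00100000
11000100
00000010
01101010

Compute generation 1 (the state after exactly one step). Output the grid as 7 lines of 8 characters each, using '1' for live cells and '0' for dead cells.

Simulating step by step:
Generation 0 (given above): 15 live cells
Generation 1: 13 live cells
(generation 1 grid is the final answer)

Answer: 00000110
00001110
00100000
10100000
01000000
10100010
00000100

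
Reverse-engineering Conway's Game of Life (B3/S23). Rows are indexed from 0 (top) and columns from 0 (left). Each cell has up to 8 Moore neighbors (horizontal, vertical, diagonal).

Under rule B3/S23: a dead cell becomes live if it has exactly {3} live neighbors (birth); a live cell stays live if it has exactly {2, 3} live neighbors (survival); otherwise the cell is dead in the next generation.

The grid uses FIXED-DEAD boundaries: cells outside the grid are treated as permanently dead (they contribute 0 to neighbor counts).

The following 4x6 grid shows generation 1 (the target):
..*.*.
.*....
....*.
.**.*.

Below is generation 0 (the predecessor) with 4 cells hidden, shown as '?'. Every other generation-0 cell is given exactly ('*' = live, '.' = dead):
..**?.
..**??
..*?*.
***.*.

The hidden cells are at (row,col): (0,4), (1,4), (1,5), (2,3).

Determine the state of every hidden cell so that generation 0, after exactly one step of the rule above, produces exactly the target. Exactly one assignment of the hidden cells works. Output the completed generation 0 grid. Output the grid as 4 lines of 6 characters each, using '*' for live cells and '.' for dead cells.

Answer: ..***.
..**..
..***.
***.*.

Derivation:
Hidden generation-0 cells (in order): (0,4), (1,4), (1,5), (2,3).
A hidden cell only influences target cells in its own 3x3 neighborhood. Try each of the 2^4 = 16 assignments, step the completed generation 0 forward once under B3/S23, and compare with the target:
  (0,4)=. (1,4)=. (1,5)=. (2,3)=. -> step gives (0,3)='*' but target has '.' -> reject
  (0,4)=. (1,4)=. (1,5)=. (2,3)=* -> step gives (0,3)='*' but target has '.' -> reject
  (0,4)=. (1,4)=. (1,5)=* (2,3)=. -> step gives (0,3)='*' but target has '.' -> reject
  (0,4)=. (1,4)=. (1,5)=* (2,3)=* -> step gives (0,3)='*' but target has '.' -> reject
  (0,4)=. (1,4)=* (1,5)=. (2,3)=. -> step gives (1,4)='*' but target has '.' -> reject
  (0,4)=. (1,4)=* (1,5)=. (2,3)=* -> step gives (2,4)='.' but target has '*' -> reject
  (0,4)=. (1,4)=* (1,5)=* (2,3)=. -> step gives (0,4)='.' but target has '*' -> reject
  (0,4)=. (1,4)=* (1,5)=* (2,3)=* -> step gives (0,4)='.' but target has '*' -> reject
  (0,4)=* (1,4)=. (1,5)=. (2,3)=. -> step gives (3,4)='.' but target has '*' -> reject
  (0,4)=* (1,4)=. (1,5)=. (2,3)=* -> step reproduces the target at every cell -> ACCEPT
  (0,4)=* (1,4)=. (1,5)=* (2,3)=. -> step gives (1,5)='*' but target has '.' -> reject
  (0,4)=* (1,4)=. (1,5)=* (2,3)=* -> step gives (1,5)='*' but target has '.' -> reject
  (0,4)=* (1,4)=* (1,5)=. (2,3)=. -> step gives (1,5)='*' but target has '.' -> reject
  (0,4)=* (1,4)=* (1,5)=. (2,3)=* -> step gives (1,5)='*' but target has '.' -> reject
  (0,4)=* (1,4)=* (1,5)=* (2,3)=. -> step gives (0,4)='.' but target has '*' -> reject
  (0,4)=* (1,4)=* (1,5)=* (2,3)=* -> step gives (0,4)='.' but target has '*' -> reject
Unique solution: (0,4)=live, (1,4)=dead, (1,5)=dead, (2,3)=live.
Check: live-neighbor counts of every cell in the completed generation 0:
023421
035752
255632
133522
Applying B3/S23 to generation 0 with these counts gives:
..*.*.
.*....
....*.
.**.*.
which matches the target exactly.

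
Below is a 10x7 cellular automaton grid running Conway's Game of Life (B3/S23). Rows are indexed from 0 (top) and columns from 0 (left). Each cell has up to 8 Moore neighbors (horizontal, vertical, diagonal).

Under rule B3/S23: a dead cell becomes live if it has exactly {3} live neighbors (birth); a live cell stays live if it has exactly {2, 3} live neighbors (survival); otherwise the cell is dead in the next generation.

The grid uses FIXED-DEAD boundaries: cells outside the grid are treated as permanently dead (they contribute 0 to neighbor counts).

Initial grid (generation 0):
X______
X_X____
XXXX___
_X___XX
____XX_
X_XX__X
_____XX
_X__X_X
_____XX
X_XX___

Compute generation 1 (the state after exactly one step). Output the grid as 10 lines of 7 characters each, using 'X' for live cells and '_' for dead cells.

Answer: _X_____
X_XX___
X__X___
XX_X_XX
_XXXX__
___X__X
_XXXX_X
____X__
_XXXXXX
_______

Derivation:
Simulating step by step:
Generation 0 (given above): 26 live cells
Generation 1: 29 live cells
(generation 1 grid is the final answer)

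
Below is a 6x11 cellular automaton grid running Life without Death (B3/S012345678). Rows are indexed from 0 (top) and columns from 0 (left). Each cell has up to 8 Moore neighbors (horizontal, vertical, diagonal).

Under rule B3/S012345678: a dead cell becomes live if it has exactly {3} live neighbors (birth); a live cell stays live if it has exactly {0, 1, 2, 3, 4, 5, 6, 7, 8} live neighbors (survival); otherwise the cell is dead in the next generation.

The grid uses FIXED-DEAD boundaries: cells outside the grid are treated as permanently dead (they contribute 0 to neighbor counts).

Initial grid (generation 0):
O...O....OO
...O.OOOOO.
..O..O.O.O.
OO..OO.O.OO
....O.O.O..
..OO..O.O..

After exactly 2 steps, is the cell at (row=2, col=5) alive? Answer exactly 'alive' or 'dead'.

Answer: alive

Derivation:
Simulating step by step:
Generation 0 (given above): 28 live cells
Generation 1: 37 live cells
O...OOOO.OO
...O.OOOOO.
.OOO.O.O.O.
OO.OOO.O.OO
.OO.O.O.O..
..OO.OO.O..
Generation 2: 42 live cells
O...OOOO.OO
.O.O.OOOOO.
OOOO.O.O.O.
OO.OOO.O.OO
OOO.O.O.O..
.OOOOOO.O..

Cell (2,5) at generation 2: 1 -> alive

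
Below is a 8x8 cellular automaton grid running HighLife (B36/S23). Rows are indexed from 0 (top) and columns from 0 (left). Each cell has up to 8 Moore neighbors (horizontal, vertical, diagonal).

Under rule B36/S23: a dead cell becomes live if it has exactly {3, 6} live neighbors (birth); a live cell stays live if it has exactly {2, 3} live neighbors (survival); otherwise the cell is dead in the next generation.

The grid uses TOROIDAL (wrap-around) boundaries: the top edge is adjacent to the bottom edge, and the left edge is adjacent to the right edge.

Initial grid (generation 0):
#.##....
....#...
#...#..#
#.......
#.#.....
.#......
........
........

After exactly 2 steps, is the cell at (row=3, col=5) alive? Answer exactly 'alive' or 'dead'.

Answer: dead

Derivation:
Simulating step by step:
Generation 0 (given above): 11 live cells
Generation 1: 10 live cells
...#....
##..#..#
#......#
#.......
#.......
.#......
........
........
Generation 2: 7 live cells
#.......
.#.....#
........
##......
##......
........
........
........

Cell (3,5) at generation 2: 0 -> dead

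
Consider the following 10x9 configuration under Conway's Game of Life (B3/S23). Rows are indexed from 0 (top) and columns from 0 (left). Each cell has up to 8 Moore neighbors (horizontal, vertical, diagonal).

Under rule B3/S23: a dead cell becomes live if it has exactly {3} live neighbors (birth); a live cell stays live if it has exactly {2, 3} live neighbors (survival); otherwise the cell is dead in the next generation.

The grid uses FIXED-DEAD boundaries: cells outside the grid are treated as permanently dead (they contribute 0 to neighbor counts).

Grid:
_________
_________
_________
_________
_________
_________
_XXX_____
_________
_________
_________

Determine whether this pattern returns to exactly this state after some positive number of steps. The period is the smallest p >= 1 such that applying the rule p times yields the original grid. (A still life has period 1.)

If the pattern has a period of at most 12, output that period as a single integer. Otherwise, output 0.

Simulating and comparing each generation to the original:
Gen 0 (original, given above): 3 live cells
Gen 1: 3 live cells, differs from original
Gen 2: 3 live cells, MATCHES original -> period = 2

Answer: 2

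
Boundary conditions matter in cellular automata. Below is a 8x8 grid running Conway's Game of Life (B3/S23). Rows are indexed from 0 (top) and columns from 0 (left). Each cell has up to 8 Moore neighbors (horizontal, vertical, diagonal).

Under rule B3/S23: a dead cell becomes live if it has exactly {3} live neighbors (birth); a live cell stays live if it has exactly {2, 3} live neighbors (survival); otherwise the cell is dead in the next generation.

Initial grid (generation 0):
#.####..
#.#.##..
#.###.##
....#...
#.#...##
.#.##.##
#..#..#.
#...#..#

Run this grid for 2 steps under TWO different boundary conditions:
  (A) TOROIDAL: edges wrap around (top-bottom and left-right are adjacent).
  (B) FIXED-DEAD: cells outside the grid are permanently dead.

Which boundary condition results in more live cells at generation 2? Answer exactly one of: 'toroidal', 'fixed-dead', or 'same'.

Answer: toroidal

Derivation:
Under TOROIDAL boundary, generation 2:
#.......
#.....#.
#..#...#
..#...#.
#...#...
....#..#
#...##.#
#....##.
Population = 19

Under FIXED-DEAD boundary, generation 2:
........
.#......
.#.#....
..#...##
#...#...
....#.##
#..##...
.##.....
Population = 16

Comparison: toroidal=19, fixed-dead=16 -> toroidal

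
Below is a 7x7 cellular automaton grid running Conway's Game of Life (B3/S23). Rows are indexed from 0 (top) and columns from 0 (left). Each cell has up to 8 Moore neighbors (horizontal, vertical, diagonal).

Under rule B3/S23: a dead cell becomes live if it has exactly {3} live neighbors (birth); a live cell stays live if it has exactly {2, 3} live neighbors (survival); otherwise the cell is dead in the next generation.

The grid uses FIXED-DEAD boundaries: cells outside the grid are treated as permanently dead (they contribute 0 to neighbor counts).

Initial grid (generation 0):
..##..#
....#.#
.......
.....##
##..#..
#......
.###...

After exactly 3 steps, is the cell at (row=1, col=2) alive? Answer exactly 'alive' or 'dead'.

Simulating step by step:
Generation 0 (given above): 14 live cells
Generation 1: 13 live cells
...#.#.
...#.#.
......#
.....#.
##...#.
#..#...
.##....
Generation 2: 13 live cells
.......
.....##
....###
.....##
##..#..
#......
.##....
Generation 3: 10 live cells
.......
....#.#
....#..
......#
##...#.
#.#....
.#.....

Cell (1,2) at generation 3: 0 -> dead

Answer: dead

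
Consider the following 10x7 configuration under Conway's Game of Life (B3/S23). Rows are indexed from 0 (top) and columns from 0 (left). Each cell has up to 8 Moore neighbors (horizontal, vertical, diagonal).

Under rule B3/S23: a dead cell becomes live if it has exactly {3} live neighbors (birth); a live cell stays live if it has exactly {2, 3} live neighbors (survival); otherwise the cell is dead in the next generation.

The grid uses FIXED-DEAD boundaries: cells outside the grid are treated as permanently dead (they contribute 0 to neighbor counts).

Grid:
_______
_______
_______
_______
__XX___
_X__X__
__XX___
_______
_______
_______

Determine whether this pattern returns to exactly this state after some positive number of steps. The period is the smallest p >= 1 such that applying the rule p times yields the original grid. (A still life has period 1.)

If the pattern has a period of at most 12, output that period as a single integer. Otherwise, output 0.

Answer: 1

Derivation:
Simulating and comparing each generation to the original:
Gen 0 (original, given above): 6 live cells
Gen 1: 6 live cells, MATCHES original -> period = 1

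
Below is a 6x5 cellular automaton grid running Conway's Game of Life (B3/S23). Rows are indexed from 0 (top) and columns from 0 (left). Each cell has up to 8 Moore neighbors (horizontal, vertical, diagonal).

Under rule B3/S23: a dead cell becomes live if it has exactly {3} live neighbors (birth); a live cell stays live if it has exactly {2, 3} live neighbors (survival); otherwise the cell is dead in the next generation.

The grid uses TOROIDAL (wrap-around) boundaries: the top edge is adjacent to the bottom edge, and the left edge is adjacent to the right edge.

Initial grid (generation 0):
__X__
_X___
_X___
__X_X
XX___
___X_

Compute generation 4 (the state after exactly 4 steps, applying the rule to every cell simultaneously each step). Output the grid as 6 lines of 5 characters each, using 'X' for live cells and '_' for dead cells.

Answer: _____
__XX_
_____
X___X
_X_X_
X__X_

Derivation:
Simulating step by step:
Generation 0 (given above): 8 live cells
Generation 1: 14 live cells
__X__
_XX__
XXX__
__X__
XXXXX
_XX__
Generation 2: 8 live cells
___X_
X__X_
X__X_
_____
X___X
____X
Generation 3: 9 live cells
___X_
__XX_
_____
X____
X___X
X__XX
Generation 4: 8 live cells
(generation 4 grid is the final answer)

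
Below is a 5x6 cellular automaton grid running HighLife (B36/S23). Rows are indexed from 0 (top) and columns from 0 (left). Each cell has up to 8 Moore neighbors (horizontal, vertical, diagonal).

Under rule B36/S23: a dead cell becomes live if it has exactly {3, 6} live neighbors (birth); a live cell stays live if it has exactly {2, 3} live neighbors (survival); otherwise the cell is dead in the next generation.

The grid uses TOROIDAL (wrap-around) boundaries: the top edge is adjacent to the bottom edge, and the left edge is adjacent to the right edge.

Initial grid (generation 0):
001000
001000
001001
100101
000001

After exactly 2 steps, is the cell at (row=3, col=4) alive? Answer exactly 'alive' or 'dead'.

Answer: alive

Derivation:
Simulating step by step:
Generation 0 (given above): 8 live cells
Generation 1: 14 live cells
000000
011100
111111
100001
100011
Generation 2: 11 live cells
111111
000001
000000
001010
100010

Cell (3,4) at generation 2: 1 -> alive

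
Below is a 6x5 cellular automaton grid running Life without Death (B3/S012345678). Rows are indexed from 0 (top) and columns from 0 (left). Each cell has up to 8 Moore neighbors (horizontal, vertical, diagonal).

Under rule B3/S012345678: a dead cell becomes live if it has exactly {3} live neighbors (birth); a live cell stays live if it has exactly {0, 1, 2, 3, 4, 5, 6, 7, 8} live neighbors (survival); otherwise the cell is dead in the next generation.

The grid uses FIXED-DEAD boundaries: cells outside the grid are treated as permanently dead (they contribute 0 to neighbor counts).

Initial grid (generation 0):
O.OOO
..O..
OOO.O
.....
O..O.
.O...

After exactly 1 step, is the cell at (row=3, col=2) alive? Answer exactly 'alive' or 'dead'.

Simulating step by step:
Generation 0 (given above): 12 live cells
Generation 1: 19 live cells
OOOOO
O.O.O
OOOOO
O.OO.
O..O.
.O...

Cell (3,2) at generation 1: 1 -> alive

Answer: alive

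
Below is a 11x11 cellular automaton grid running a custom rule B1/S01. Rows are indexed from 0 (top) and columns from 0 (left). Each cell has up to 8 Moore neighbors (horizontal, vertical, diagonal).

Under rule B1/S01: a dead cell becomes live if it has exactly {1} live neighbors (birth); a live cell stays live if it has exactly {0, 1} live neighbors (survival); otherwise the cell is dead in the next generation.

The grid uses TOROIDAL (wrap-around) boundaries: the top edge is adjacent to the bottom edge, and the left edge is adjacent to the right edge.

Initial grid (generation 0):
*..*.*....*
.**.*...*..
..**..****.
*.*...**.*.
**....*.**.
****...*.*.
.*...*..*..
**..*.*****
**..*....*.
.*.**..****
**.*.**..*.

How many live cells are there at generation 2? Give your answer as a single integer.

Answer: 11

Derivation:
Simulating step by step:
Generation 0 (given above): 58 live cells
Generation 1: 3 live cells
...........
...........
...........
....*......
....*......
...*.......
...........
...........
...........
...........
...........
Generation 2: 11 live cells
...........
...........
...***.....
....*......
..*........
..**.*.....
..***......
...........
...........
...........
...........
Population at generation 2: 11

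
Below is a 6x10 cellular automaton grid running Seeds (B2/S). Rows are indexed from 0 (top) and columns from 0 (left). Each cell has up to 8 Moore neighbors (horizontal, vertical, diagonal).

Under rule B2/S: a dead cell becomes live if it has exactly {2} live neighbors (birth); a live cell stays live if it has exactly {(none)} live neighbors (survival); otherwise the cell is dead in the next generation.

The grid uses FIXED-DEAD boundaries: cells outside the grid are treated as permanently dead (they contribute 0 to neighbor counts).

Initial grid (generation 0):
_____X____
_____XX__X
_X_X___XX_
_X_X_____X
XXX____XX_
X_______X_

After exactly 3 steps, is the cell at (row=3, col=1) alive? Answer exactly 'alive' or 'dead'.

Simulating step by step:
Generation 0 (given above): 18 live cells
Generation 1: 9 live cells
____X_____
__X_______
X____X____
____X_X___
___X______
__X______X
Generation 2: 14 live cells
___X______
_X_XXX____
_X_XX_X___
___X______
__X_XX____
___X______
Generation 3: 8 live cells
_____X____
X_____X___
X_________
_X____X___
__________
__X__X____

Cell (3,1) at generation 3: 1 -> alive

Answer: alive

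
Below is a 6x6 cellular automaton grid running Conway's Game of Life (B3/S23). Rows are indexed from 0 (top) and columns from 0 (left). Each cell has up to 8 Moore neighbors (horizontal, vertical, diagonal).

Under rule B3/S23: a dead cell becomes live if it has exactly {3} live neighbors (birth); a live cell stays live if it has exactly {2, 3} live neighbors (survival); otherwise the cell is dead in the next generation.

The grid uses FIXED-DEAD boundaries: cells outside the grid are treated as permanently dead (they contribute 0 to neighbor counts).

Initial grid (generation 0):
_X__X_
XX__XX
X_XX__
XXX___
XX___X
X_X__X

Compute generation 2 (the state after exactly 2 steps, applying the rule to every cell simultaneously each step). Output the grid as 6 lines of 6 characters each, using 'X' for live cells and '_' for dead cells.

Simulating step by step:
Generation 0 (given above): 18 live cells
Generation 1: 11 live cells
XX__XX
X___XX
___XX_
___X__
______
X_____
Generation 2: 10 live cells
(generation 2 grid is the final answer)

Answer: XX__XX
XX____
___X_X
___XX_
______
______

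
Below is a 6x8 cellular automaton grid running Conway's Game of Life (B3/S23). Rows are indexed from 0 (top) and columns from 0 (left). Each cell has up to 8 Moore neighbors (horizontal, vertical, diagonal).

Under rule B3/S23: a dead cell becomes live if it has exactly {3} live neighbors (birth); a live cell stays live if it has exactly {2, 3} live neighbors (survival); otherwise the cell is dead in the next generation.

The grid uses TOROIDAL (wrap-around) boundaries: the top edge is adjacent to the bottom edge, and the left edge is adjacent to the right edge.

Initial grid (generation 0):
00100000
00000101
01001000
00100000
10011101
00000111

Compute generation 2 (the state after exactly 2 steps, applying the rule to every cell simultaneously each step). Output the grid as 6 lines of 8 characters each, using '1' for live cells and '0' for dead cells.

Simulating step by step:
Generation 0 (given above): 14 live cells
Generation 1: 15 live cells
00000101
00000000
00000000
11100100
10011101
10010101
Generation 2: 15 live cells
(generation 2 grid is the final answer)

Answer: 10001001
00000000
01000000
11110111
00010100
00010100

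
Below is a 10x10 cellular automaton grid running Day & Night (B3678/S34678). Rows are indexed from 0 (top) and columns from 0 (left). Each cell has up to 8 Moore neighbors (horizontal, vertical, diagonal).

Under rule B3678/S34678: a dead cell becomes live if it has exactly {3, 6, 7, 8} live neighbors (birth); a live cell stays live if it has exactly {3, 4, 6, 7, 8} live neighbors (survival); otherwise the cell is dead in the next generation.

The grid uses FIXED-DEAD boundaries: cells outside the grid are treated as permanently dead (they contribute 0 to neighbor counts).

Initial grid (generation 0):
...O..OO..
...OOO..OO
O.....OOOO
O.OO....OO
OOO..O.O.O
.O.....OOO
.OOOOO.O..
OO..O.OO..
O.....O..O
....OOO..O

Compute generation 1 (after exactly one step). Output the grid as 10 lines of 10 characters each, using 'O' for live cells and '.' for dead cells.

Simulating step by step:
Generation 0 (given above): 46 live cells
Generation 1: 44 live cells
(generation 1 grid is the final answer)

Answer: .....O..O.
....OO.O.O
.OO..O.OO.
OOO.....OO
O.OO..OOOO
..O..O.O..
.OOOOO.O..
OO..O.OOO.
.O..OOO.O.
.....O....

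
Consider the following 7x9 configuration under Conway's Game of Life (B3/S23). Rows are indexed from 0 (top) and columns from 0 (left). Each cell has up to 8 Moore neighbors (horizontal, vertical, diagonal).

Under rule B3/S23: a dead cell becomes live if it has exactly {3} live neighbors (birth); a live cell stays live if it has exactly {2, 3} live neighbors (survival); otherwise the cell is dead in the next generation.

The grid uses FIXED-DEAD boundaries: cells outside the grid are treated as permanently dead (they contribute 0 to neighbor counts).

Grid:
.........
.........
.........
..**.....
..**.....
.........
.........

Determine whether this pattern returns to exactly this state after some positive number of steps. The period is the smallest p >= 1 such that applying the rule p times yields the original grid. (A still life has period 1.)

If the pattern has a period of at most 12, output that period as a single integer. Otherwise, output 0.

Answer: 1

Derivation:
Simulating and comparing each generation to the original:
Gen 0 (original, given above): 4 live cells
Gen 1: 4 live cells, MATCHES original -> period = 1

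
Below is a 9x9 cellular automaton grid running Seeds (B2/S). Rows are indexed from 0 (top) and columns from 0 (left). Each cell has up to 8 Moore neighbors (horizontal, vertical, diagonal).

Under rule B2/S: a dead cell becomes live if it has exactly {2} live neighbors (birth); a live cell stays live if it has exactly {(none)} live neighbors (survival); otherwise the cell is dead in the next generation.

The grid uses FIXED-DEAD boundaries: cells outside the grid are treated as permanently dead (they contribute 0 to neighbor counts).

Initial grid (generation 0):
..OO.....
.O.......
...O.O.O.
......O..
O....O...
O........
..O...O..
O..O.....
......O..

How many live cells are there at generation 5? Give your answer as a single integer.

Simulating step by step:
Generation 0 (given above): 15 live cells
Generation 1: 16 live cells
.O.......
......O..
..O.O....
.......O.
.O....O..
.....OO..
O..O.....
.OO..OOO.
.........
Generation 2: 25 live cells
.........
.OOO.O...
...O.OOO.
.OOO.OO..
.........
OOO.O..O.
.........
O..OO....
.OO..O.O.
Generation 3: 12 live cells
.O.OO....
.......O.
O........
.........
.......O.
...O.....
.....O...
.....OO..
O.....O..
Generation 4: 11 live cells
..O......
OOOOO....
.........
.........
.........
....O.O..
.........
....O..O.
.......O.
Generation 5: 14 live cells
O...O....
.........
O...O....
.........
.....O...
.....O...
...OO.OO.
......O.O
......O.O
Population at generation 5: 14

Answer: 14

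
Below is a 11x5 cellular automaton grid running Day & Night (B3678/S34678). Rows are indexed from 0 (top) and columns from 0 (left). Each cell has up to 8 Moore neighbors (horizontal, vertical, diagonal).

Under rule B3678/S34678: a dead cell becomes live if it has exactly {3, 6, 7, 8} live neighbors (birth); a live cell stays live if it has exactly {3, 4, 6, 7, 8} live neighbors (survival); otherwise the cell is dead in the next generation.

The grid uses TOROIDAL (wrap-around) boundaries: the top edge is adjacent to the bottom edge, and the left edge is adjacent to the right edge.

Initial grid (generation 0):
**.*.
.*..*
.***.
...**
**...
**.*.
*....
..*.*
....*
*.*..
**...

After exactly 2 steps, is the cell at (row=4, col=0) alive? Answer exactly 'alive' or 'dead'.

Answer: alive

Derivation:
Simulating step by step:
Generation 0 (given above): 23 live cells
Generation 1: 24 live cells
.*...
.**.*
..**.
...**
**.*.
***..
*.**.
*..*.
**...
*...*
*....
Generation 2: 29 live cells
.**..
***..
***..
**.**
**.*.
**...
****.
*....
**...
*...*
**..*

Cell (4,0) at generation 2: 1 -> alive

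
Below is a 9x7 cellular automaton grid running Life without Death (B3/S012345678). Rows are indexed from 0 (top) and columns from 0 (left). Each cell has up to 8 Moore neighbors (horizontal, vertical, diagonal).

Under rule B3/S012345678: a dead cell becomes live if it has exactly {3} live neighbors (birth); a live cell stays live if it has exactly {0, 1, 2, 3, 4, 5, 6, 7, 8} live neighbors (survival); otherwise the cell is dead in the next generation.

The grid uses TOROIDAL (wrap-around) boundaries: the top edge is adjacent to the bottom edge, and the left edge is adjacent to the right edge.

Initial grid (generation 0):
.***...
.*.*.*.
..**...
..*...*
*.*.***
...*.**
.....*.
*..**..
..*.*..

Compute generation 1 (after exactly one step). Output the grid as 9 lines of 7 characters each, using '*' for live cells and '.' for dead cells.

Answer: .***...
.*.*.*.
.****..
*.*.*.*
***.***
*..*.**
...*.*.
*..***.
..*.*..

Derivation:
Simulating step by step:
Generation 0 (given above): 24 live cells
Generation 1: 32 live cells
(generation 1 grid is the final answer)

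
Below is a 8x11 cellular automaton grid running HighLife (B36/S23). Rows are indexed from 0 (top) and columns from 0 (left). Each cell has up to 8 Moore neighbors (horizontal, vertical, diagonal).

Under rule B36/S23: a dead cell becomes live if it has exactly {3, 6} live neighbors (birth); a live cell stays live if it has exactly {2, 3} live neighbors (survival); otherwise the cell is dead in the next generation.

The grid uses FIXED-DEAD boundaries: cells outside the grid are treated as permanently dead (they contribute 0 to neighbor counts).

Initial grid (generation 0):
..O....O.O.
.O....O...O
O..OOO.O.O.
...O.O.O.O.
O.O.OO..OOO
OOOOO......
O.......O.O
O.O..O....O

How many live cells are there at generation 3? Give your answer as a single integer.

Simulating step by step:
Generation 0 (given above): 35 live cells
Generation 1: 38 live cells
...........
.OOOOOOO.OO
..OO.O.O.OO
.OO....OO..
O..O.OO.OOO
O.O.OO..O.O
OO..O....O.
.O.......O.
Generation 2: 39 live cells
..OOOOO....
.O...O.O.OO
.....OO.O.O
.O...O...O.
O..O.OO...O
O.O...OOOOO
O.OOOO..OOO
OO.........
Generation 3: 41 live cells
..OOOOO....
..OO..OOOOO
....OO.OO.O
.......O.OO
O.O.OO....O
O.O........
OOOOOOO...O
OOOOO....O.
Population at generation 3: 41

Answer: 41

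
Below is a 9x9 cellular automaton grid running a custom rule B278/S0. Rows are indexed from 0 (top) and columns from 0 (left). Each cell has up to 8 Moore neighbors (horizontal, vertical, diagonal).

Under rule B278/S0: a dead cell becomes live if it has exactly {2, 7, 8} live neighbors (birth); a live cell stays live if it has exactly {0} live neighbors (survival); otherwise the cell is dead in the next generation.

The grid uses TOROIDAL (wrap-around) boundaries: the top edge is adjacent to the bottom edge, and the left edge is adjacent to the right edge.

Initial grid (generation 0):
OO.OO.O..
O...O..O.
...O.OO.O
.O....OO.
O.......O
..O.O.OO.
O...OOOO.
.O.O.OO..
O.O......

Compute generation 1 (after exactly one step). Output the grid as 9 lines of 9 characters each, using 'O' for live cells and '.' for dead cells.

Answer: .......O.
.........
.OO......
..O.O....
..OO.....
..O......
.........
.........
.......OO

Derivation:
Simulating step by step:
Generation 0 (given above): 32 live cells
Generation 1: 10 live cells
(generation 1 grid is the final answer)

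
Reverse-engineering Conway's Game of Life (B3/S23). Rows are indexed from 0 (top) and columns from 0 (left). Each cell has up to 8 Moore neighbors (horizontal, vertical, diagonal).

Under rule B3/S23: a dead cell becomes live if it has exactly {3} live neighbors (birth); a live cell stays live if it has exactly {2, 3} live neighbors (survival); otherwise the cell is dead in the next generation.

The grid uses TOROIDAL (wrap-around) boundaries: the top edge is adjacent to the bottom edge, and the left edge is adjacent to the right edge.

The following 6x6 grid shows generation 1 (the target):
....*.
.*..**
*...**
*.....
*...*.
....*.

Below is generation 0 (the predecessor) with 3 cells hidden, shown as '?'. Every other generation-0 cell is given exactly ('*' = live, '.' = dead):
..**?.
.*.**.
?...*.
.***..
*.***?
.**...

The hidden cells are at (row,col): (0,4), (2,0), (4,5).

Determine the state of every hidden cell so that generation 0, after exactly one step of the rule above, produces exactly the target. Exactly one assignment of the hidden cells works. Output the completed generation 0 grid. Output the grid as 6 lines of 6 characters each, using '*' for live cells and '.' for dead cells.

Hidden generation-0 cells (in order): (0,4), (2,0), (4,5).
A hidden cell only influences target cells in its own 3x3 neighborhood. Try each of the 2^3 = 8 assignments, step the completed generation 0 forward once under B3/S23, and compare with the target:
  (0,4)=. (2,0)=. (4,5)=. -> step gives (1,1)='.' but target has '*' -> reject
  (0,4)=. (2,0)=. (4,5)=* -> step gives (1,1)='.' but target has '*' -> reject
  (0,4)=. (2,0)=* (4,5)=. -> step reproduces the target at every cell -> ACCEPT
  (0,4)=. (2,0)=* (4,5)=* -> step gives (3,0)='.' but target has '*' -> reject
  (0,4)=* (2,0)=. (4,5)=. -> step gives (1,1)='.' but target has '*' -> reject
  (0,4)=* (2,0)=. (4,5)=* -> step gives (1,1)='.' but target has '*' -> reject
  (0,4)=* (2,0)=* (4,5)=. -> step gives (1,4)='.' but target has '*' -> reject
  (0,4)=* (2,0)=* (4,5)=* -> step gives (1,4)='.' but target has '*' -> reject
Unique solution: (0,4)=dead, (2,0)=live, (4,5)=dead.
Check: live-neighbor counts of every cell in the completed generation 0:
245431
224433
245533
344544
266522
245632
Applying B3/S23 to generation 0 with these counts gives:
....*.
.*..**
*...**
*.....
*...*.
....*.
which matches the target exactly.

Answer: ..**..
.*.**.
*...*.
.***..
*.***.
.**...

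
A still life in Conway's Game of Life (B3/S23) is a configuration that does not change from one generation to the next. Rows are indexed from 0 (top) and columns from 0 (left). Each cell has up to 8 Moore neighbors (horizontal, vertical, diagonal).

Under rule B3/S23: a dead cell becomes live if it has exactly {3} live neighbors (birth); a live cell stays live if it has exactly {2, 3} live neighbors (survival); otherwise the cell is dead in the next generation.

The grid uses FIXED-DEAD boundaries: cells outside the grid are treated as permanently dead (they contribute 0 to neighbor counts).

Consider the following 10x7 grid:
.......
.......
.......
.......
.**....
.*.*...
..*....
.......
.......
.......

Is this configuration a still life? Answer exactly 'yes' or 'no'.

Compute generation 1 and compare to generation 0 (given above):
Generation 1:
.......
.......
.......
.......
.**....
.*.*...
..*....
.......
.......
.......
The grids are IDENTICAL -> still life.

Answer: yes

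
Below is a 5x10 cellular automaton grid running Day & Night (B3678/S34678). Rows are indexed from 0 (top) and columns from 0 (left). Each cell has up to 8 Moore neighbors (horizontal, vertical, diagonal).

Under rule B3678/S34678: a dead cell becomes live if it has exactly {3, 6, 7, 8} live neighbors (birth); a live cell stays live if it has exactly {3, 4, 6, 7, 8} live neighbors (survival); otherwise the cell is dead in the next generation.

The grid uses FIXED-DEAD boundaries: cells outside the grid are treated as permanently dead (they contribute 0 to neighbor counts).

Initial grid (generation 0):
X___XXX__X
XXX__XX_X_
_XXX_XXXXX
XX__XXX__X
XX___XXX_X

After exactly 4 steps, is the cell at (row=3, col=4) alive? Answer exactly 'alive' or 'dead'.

Answer: dead

Derivation:
Simulating step by step:
Generation 0 (given above): 31 live cells
Generation 1: 29 live cells
_____XXX__
X_X__XXXX_
_X_X_XX_XX
X__XXXXXXX
XX__XXX_X_
Generation 2: 29 live cells
_____X_XX_
_X____XXXX
XX_XXXXXXX
X__XXXXX_X
___XX_X_XX
Generation 3: 28 live cells
_______XXX
X_X___XXXX
XX_X_XXXXX
_X__XXXXXX
___XX_X_X_
Generation 4: 21 live cells
______XX_X
_____X_XX_
XX____XXX_
X____XXXXX
____X_X_XX

Cell (3,4) at generation 4: 0 -> dead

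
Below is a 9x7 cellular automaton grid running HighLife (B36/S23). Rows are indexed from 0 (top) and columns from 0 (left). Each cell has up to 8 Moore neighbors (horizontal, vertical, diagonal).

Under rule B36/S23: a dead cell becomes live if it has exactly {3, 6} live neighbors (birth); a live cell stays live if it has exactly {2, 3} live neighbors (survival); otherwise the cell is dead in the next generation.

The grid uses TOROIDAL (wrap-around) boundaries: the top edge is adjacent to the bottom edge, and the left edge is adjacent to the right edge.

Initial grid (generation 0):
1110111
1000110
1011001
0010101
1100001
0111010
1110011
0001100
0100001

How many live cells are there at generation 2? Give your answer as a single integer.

Simulating step by step:
Generation 0 (given above): 32 live cells
Generation 1: 21 live cells
0011100
0100000
1010000
1010000
0000101
0001111
1000011
0001100
0100001
Generation 2: 18 live cells
1111000
0100000
1010000
1001001
1000101
0001000
1000100
0000100
0000010
Population at generation 2: 18

Answer: 18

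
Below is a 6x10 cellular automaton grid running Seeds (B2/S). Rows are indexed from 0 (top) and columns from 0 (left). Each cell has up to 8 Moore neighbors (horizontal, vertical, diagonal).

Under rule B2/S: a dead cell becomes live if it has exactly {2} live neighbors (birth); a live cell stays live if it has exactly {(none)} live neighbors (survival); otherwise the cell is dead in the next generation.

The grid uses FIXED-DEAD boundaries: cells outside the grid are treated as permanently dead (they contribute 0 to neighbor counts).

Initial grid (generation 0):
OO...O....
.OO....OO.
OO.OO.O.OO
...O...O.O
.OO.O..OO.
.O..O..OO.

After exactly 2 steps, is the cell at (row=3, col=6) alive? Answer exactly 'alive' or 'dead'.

Answer: alive

Derivation:
Simulating step by step:
Generation 0 (given above): 26 live cells
Generation 1: 10 live cells
......OOO.
..........
.....O....
..........
O....O....
O....OO..O
Generation 2: 9 live cells
..........
.....O..O.
..........
....OOO...
.O..O.....
.O..O.....

Cell (3,6) at generation 2: 1 -> alive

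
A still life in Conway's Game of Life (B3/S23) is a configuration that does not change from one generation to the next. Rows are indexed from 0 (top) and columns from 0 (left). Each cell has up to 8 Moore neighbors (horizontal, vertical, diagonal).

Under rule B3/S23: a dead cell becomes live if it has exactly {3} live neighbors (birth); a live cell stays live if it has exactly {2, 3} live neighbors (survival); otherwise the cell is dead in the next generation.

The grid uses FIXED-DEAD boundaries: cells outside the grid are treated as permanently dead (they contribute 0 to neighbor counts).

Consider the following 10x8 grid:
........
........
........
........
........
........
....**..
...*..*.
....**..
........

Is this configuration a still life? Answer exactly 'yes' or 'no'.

Compute generation 1 and compare to generation 0 (given above):
Generation 1:
........
........
........
........
........
........
....**..
...*..*.
....**..
........
The grids are IDENTICAL -> still life.

Answer: yes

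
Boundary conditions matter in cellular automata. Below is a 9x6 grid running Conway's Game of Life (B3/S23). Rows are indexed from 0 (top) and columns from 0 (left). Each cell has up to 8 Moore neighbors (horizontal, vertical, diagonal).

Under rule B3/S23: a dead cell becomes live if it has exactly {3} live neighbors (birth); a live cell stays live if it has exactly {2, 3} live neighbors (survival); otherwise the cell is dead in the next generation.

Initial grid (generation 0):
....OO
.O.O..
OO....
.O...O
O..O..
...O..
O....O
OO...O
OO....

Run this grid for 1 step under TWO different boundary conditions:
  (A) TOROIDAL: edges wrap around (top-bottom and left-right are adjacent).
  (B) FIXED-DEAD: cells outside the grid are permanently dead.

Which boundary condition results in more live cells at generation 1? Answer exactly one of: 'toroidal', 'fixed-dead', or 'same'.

Answer: toroidal

Derivation:
Under TOROIDAL boundary, generation 1:
.OO.OO
.OO.OO
.O....
.OO..O
O.O.O.
O...OO
.O..OO
......
.O..O.
Population = 23

Under FIXED-DEAD boundary, generation 1:
....O.
OOO.O.
OO....
.OO...
..O.O.
....O.
OO..O.
......
OO....
Population = 17

Comparison: toroidal=23, fixed-dead=17 -> toroidal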